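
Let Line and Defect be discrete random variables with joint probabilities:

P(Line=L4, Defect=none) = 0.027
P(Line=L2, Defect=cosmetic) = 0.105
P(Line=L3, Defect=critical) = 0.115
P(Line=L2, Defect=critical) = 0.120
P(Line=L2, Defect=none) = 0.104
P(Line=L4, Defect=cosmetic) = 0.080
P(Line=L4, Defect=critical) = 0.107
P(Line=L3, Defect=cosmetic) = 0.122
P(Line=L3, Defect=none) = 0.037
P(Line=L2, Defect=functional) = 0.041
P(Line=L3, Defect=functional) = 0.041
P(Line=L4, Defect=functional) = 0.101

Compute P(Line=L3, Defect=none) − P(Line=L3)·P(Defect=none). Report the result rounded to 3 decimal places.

-0.016

P(Line=L3) = 0.037 + 0.122 + 0.041 + 0.115 = 0.315.
P(Defect=none) = 0.104 + 0.037 + 0.027 = 0.168.
P(Line=L3, Defect=none) − P(Line=L3)P(Defect=none) = 0.037 − 0.315×0.168 = -0.016.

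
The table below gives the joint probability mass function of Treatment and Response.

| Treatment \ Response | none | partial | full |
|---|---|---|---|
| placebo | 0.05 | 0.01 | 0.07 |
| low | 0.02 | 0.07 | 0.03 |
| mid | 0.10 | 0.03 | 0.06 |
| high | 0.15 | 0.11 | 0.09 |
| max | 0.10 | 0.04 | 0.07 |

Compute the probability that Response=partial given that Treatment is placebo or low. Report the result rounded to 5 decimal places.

0.32000

P(Treatment=placebo) = 0.05 + 0.01 + 0.07 = 0.13.
P(Treatment=low) = 0.02 + 0.07 + 0.03 = 0.12.
P(Treatment ∈ {placebo, low}) = 0.13 + 0.12 = 0.25; P(Response=partial, Treatment ∈ {placebo, low}) = 0.01 + 0.07 = 0.08.
P(Response=partial | Treatment ∈ {placebo, low}) = 0.08/0.25 = 0.32000.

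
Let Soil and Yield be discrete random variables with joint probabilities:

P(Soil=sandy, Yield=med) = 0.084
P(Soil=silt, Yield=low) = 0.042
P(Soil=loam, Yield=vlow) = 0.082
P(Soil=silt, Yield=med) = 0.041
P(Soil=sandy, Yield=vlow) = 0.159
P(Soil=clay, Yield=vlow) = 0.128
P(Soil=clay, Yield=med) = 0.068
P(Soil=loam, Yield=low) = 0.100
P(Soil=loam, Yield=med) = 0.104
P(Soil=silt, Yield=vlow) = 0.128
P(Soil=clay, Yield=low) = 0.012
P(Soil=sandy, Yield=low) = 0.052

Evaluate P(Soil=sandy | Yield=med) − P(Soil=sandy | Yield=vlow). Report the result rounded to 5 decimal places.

P(Yield=med) = 0.084 + 0.104 + 0.068 + 0.041 = 0.297; P(Soil=sandy | Yield=med) = 0.084/0.297 = 0.282828.
P(Yield=vlow) = 0.159 + 0.082 + 0.128 + 0.128 = 0.497; P(Soil=sandy | Yield=vlow) = 0.159/0.497 = 0.319920.
Difference = -0.03709.

-0.03709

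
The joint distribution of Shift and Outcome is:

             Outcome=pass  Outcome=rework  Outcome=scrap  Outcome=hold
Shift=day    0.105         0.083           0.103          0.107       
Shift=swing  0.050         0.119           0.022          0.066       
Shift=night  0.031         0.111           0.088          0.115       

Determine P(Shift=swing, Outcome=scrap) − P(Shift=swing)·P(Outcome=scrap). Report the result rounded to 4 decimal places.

P(Shift=swing) = 0.050 + 0.119 + 0.022 + 0.066 = 0.257.
P(Outcome=scrap) = 0.103 + 0.022 + 0.088 = 0.213.
P(Shift=swing, Outcome=scrap) − P(Shift=swing)P(Outcome=scrap) = 0.022 − 0.257×0.213 = -0.0327.

-0.0327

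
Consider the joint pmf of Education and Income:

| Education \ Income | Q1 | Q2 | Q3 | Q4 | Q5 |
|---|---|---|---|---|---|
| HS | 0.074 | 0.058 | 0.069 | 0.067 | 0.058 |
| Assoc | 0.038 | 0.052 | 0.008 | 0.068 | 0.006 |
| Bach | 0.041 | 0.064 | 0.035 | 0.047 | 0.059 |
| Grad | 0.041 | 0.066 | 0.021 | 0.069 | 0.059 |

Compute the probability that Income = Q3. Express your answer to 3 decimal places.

P(Income=Q3) = 0.069 + 0.008 + 0.035 + 0.021 = 0.133.

0.133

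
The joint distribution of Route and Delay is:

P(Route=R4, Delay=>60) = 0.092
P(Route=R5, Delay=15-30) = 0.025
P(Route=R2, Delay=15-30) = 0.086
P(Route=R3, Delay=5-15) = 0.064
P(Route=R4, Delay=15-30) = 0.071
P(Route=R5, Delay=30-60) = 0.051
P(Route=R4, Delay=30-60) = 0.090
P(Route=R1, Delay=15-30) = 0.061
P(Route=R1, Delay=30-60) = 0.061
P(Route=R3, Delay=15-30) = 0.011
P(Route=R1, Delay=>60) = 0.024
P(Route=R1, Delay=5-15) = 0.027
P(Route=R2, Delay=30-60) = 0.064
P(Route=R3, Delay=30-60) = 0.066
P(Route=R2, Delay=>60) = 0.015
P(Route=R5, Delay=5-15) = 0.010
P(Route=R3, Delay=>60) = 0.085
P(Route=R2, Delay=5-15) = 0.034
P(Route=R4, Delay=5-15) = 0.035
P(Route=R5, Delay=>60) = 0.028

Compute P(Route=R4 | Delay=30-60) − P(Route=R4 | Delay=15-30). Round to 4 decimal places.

-0.0084

P(Delay=30-60) = 0.061 + 0.064 + 0.066 + 0.090 + 0.051 = 0.332; P(Route=R4 | Delay=30-60) = 0.090/0.332 = 0.27108.
P(Delay=15-30) = 0.061 + 0.086 + 0.011 + 0.071 + 0.025 = 0.254; P(Route=R4 | Delay=15-30) = 0.071/0.254 = 0.27953.
Difference = -0.0084.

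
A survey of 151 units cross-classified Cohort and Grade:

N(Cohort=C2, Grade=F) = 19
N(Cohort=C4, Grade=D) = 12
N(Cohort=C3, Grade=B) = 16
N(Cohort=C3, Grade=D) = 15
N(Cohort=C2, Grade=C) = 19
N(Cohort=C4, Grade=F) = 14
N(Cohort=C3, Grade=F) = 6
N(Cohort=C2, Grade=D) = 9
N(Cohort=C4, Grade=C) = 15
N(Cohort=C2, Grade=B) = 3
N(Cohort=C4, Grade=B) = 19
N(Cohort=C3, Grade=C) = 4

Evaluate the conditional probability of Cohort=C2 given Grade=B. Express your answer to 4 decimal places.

0.0789

Total with Grade=B: 3 + 16 + 19 = 38.
P(Cohort=C2 | Grade=B) = 3/38 = 0.0789.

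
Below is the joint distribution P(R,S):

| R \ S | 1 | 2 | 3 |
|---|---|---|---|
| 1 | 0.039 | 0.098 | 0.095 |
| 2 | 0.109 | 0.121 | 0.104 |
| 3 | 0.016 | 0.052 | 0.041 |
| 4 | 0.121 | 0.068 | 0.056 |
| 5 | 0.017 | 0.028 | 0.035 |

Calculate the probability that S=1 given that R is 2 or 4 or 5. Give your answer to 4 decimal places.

P(R=2) = 0.109 + 0.121 + 0.104 = 0.334.
P(R=4) = 0.121 + 0.068 + 0.056 = 0.245.
P(R=5) = 0.017 + 0.028 + 0.035 = 0.080.
P(R ∈ {2, 4, 5}) = 0.334 + 0.245 + 0.080 = 0.659; P(S=1, R ∈ {2, 4, 5}) = 0.109 + 0.121 + 0.017 = 0.247.
P(S=1 | R ∈ {2, 4, 5}) = 0.247/0.659 = 0.3748.

0.3748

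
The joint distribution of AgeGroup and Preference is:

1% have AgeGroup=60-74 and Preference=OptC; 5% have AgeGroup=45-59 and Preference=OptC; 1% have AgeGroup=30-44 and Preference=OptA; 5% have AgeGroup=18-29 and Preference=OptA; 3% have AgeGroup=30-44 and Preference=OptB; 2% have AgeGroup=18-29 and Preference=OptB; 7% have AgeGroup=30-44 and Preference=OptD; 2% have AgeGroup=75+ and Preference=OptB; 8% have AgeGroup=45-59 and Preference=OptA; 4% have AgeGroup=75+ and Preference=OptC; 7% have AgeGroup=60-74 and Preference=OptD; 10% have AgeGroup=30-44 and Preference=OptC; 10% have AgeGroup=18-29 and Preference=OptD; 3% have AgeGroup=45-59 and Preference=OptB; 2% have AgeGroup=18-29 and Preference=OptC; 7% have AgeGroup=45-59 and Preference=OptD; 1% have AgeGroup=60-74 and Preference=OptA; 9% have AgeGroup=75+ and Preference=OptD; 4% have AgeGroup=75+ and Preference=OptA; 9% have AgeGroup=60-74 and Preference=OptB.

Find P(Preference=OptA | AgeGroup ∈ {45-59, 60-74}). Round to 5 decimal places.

0.21951

P(AgeGroup=45-59) = 0.08 + 0.03 + 0.05 + 0.07 = 0.23.
P(AgeGroup=60-74) = 0.01 + 0.09 + 0.01 + 0.07 = 0.18.
P(AgeGroup ∈ {45-59, 60-74}) = 0.23 + 0.18 = 0.41; P(Preference=OptA, AgeGroup ∈ {45-59, 60-74}) = 0.08 + 0.01 = 0.09.
P(Preference=OptA | AgeGroup ∈ {45-59, 60-74}) = 0.09/0.41 = 0.21951.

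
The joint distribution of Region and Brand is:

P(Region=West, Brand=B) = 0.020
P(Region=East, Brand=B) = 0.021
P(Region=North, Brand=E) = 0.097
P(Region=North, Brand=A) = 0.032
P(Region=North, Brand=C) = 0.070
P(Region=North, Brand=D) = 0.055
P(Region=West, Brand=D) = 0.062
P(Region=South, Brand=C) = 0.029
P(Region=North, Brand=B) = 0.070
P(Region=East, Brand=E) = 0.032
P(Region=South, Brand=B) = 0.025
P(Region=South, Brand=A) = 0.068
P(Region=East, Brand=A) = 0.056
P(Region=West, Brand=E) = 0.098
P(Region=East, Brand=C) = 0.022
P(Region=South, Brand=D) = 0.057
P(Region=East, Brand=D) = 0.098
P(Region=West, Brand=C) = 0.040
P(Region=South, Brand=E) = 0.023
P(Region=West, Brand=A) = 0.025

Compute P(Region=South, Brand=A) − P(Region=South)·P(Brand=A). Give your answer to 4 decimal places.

0.0314

P(Region=South) = 0.068 + 0.025 + 0.029 + 0.057 + 0.023 = 0.202.
P(Brand=A) = 0.032 + 0.068 + 0.056 + 0.025 = 0.181.
P(Region=South, Brand=A) − P(Region=South)P(Brand=A) = 0.068 − 0.202×0.181 = 0.0314.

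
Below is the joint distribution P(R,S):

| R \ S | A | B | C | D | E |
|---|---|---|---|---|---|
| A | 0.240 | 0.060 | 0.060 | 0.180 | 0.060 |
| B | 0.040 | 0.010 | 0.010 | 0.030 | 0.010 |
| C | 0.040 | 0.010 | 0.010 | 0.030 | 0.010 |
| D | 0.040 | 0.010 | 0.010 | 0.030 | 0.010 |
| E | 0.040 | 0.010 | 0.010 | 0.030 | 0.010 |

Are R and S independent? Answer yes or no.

Every cell satisfies P(R,S) = P(R)·P(S). For instance P(R=A) = 0.600, P(S=C) = 0.100, and 0.600×0.100 = 0.060 matches the joint entry. So R and S are independent.

yes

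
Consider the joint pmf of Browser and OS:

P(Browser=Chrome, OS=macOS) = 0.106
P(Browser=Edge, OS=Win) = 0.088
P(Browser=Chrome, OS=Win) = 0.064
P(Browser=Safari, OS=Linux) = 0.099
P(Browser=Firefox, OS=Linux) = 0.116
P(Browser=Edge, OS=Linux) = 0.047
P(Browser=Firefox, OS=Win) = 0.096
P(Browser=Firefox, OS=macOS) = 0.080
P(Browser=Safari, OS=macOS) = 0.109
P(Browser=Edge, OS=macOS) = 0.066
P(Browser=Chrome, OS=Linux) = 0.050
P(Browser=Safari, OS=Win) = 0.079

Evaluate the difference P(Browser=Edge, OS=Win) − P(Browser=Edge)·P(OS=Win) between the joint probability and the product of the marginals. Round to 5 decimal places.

0.02227

P(Browser=Edge) = 0.088 + 0.066 + 0.047 = 0.201.
P(OS=Win) = 0.064 + 0.096 + 0.079 + 0.088 = 0.327.
P(Browser=Edge, OS=Win) − P(Browser=Edge)P(OS=Win) = 0.088 − 0.201×0.327 = 0.02227.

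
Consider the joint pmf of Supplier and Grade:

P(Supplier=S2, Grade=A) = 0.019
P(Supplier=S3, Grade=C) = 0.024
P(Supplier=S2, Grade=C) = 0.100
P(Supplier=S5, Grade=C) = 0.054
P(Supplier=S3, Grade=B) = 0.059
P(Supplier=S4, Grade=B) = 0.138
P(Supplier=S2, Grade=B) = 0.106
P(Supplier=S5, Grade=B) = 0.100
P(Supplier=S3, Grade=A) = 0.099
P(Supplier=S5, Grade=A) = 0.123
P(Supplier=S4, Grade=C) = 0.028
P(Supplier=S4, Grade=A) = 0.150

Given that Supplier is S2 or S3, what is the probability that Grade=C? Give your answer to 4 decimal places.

0.3047

P(Supplier=S2) = 0.019 + 0.106 + 0.100 = 0.225.
P(Supplier=S3) = 0.099 + 0.059 + 0.024 = 0.182.
P(Supplier ∈ {S2, S3}) = 0.225 + 0.182 = 0.407; P(Grade=C, Supplier ∈ {S2, S3}) = 0.100 + 0.024 = 0.124.
P(Grade=C | Supplier ∈ {S2, S3}) = 0.124/0.407 = 0.3047.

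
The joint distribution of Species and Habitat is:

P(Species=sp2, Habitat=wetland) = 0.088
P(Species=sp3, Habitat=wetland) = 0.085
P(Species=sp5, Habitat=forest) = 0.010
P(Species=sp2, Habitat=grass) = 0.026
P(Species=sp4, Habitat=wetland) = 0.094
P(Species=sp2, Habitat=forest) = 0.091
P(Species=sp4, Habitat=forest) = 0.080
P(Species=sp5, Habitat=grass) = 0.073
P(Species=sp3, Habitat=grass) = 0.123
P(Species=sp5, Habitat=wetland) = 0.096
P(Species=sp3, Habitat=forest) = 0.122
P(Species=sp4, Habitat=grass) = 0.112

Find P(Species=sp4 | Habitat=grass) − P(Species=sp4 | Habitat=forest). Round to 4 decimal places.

0.0713

P(Habitat=grass) = 0.026 + 0.123 + 0.112 + 0.073 = 0.334; P(Species=sp4 | Habitat=grass) = 0.112/0.334 = 0.33533.
P(Habitat=forest) = 0.091 + 0.122 + 0.080 + 0.010 = 0.303; P(Species=sp4 | Habitat=forest) = 0.080/0.303 = 0.26403.
Difference = 0.0713.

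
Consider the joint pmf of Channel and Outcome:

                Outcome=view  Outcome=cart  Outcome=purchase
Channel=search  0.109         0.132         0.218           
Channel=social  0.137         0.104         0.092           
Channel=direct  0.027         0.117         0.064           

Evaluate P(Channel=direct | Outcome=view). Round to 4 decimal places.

0.0989

P(Outcome=view) = 0.109 + 0.137 + 0.027 = 0.273.
P(Channel=direct | Outcome=view) = 0.027/0.273 = 0.0989.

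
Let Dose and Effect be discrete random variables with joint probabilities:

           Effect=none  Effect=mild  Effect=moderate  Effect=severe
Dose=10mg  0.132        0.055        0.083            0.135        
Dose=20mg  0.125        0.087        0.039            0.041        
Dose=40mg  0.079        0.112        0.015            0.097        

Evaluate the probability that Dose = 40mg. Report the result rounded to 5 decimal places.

0.30300

P(Dose=40mg) = 0.079 + 0.112 + 0.015 + 0.097 = 0.303.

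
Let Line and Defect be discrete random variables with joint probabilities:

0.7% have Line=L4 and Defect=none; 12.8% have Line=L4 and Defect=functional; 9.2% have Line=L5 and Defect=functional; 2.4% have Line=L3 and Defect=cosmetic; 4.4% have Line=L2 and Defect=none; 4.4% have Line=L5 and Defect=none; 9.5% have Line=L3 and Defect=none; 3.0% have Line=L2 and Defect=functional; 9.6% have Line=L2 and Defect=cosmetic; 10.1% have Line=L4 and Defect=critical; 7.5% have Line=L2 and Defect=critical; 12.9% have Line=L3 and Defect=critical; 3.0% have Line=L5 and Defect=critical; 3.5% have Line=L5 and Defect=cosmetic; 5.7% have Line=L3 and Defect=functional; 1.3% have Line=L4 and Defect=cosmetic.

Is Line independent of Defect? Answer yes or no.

no

P(Line=L2) = 0.245 and P(Defect=cosmetic) = 0.168, so their product is 0.04116, but P(Line=L2, Defect=cosmetic) = 0.096. Since these differ, Line and Defect are not independent.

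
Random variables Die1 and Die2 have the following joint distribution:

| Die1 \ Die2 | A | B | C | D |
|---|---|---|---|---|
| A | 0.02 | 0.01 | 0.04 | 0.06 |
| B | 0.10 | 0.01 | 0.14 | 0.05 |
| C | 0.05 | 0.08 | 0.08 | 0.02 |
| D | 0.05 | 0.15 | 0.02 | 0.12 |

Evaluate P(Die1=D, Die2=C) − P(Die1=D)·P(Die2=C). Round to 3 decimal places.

P(Die1=D) = 0.05 + 0.15 + 0.02 + 0.12 = 0.34.
P(Die2=C) = 0.04 + 0.14 + 0.08 + 0.02 = 0.28.
P(Die1=D, Die2=C) − P(Die1=D)P(Die2=C) = 0.02 − 0.34×0.28 = -0.075.

-0.075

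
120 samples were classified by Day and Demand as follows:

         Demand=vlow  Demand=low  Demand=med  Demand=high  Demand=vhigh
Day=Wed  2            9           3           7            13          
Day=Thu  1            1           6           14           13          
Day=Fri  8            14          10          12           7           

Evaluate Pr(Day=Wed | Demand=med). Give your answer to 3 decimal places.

0.158

Total with Demand=med: 3 + 6 + 10 = 19.
P(Day=Wed | Demand=med) = 3/19 = 0.158.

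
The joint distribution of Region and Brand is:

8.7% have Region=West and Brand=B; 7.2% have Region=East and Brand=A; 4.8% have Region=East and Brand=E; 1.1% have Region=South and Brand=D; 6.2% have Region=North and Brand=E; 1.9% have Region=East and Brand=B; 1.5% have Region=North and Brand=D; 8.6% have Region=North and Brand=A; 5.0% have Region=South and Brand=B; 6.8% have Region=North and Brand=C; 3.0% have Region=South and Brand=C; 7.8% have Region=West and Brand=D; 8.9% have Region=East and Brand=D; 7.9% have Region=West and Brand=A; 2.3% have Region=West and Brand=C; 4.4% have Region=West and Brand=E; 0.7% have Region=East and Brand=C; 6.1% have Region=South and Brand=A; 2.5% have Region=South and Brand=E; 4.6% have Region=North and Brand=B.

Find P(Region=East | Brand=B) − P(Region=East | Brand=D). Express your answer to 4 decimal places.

-0.3671

P(Brand=B) = 0.046 + 0.050 + 0.019 + 0.087 = 0.202; P(Region=East | Brand=B) = 0.019/0.202 = 0.09406.
P(Brand=D) = 0.015 + 0.011 + 0.089 + 0.078 = 0.193; P(Region=East | Brand=D) = 0.089/0.193 = 0.46114.
Difference = -0.3671.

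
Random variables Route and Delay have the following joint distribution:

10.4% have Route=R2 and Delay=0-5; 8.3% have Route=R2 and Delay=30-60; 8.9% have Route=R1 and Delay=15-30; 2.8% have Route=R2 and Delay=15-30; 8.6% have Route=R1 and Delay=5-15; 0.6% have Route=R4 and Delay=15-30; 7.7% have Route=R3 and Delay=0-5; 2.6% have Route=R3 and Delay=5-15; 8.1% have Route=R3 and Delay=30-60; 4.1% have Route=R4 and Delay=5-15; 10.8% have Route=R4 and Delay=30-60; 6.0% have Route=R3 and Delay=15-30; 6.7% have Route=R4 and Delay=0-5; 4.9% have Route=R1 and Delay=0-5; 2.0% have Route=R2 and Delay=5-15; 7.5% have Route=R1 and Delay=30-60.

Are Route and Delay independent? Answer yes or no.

no

P(Route=R1) = 0.299 and P(Delay=0-5) = 0.297, so their product is 0.08880, but P(Route=R1, Delay=0-5) = 0.049. Since these differ, Route and Delay are not independent.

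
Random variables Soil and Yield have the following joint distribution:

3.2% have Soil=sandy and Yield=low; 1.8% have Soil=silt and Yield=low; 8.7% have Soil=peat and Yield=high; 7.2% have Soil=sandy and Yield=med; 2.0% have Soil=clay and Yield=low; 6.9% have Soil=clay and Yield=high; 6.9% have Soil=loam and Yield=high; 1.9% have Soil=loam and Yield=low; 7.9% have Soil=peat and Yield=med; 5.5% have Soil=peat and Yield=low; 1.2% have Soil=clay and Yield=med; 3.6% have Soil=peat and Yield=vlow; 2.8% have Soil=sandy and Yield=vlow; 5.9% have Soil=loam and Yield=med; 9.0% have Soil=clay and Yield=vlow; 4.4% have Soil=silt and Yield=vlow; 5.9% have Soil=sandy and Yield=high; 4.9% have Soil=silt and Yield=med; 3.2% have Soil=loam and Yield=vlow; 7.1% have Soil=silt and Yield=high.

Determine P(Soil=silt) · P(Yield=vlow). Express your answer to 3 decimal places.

0.042

P(Soil=silt) = 0.044 + 0.018 + 0.049 + 0.071 = 0.182.
P(Yield=vlow) = 0.028 + 0.032 + 0.090 + 0.044 + 0.036 = 0.230.
Product: 0.182 × 0.230 = 0.042.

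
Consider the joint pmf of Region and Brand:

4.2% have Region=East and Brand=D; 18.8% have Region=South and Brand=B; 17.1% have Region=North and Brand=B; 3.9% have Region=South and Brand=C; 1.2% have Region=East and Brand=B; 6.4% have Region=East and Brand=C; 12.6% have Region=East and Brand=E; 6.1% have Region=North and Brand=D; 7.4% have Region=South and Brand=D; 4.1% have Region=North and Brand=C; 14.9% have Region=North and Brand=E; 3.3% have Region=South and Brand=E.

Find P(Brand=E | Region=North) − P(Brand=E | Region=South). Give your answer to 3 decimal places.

P(Region=North) = 0.171 + 0.041 + 0.061 + 0.149 = 0.422; P(Brand=E | Region=North) = 0.149/0.422 = 0.3531.
P(Region=South) = 0.188 + 0.039 + 0.074 + 0.033 = 0.334; P(Brand=E | Region=South) = 0.033/0.334 = 0.0988.
Difference = 0.254.

0.254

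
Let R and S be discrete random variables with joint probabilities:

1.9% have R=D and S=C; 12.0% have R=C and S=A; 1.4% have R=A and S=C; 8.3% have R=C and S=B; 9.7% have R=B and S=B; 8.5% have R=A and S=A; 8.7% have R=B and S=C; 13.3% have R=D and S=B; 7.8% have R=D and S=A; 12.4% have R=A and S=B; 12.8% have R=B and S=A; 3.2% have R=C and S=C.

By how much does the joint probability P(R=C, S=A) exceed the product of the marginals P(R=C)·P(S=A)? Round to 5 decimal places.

0.02342

P(R=C) = 0.120 + 0.083 + 0.032 = 0.235.
P(S=A) = 0.085 + 0.128 + 0.120 + 0.078 = 0.411.
P(R=C, S=A) − P(R=C)P(S=A) = 0.120 − 0.235×0.411 = 0.02342.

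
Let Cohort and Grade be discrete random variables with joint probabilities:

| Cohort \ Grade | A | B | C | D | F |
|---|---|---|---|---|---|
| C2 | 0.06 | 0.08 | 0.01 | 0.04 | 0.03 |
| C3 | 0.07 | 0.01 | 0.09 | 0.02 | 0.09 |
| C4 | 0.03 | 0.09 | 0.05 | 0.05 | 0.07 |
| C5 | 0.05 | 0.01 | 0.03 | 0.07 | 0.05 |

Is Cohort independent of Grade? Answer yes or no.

P(Cohort=C3) = 0.28 and P(Grade=B) = 0.19, so their product is 0.0532, but P(Cohort=C3, Grade=B) = 0.01. Since these differ, Cohort and Grade are not independent.

no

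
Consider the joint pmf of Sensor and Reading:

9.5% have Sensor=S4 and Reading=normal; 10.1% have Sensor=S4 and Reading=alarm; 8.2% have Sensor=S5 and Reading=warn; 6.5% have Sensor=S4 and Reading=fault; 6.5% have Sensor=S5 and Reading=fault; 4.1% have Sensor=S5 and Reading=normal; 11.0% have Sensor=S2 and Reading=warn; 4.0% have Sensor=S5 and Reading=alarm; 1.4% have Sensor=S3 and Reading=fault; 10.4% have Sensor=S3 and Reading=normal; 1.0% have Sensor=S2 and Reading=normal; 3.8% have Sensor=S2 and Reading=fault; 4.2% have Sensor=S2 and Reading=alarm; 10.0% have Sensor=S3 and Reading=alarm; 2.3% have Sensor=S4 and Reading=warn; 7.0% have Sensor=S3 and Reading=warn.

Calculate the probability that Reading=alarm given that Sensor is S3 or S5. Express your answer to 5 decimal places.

0.27132

P(Sensor=S3) = 0.104 + 0.070 + 0.100 + 0.014 = 0.288.
P(Sensor=S5) = 0.041 + 0.082 + 0.040 + 0.065 = 0.228.
P(Sensor ∈ {S3, S5}) = 0.288 + 0.228 = 0.516; P(Reading=alarm, Sensor ∈ {S3, S5}) = 0.100 + 0.040 = 0.140.
P(Reading=alarm | Sensor ∈ {S3, S5}) = 0.140/0.516 = 0.27132.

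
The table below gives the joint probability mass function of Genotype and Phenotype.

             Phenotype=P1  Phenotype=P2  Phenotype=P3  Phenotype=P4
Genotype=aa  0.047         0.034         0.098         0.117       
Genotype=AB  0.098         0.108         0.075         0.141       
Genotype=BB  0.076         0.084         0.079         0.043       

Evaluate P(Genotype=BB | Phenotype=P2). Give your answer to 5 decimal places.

P(Phenotype=P2) = 0.034 + 0.108 + 0.084 = 0.226.
P(Genotype=BB | Phenotype=P2) = 0.084/0.226 = 0.37168.

0.37168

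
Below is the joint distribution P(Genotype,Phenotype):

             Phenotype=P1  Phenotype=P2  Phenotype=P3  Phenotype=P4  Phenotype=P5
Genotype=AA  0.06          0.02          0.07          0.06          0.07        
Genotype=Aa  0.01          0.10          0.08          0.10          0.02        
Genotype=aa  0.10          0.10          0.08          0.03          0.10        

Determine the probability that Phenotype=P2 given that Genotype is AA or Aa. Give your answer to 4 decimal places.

P(Genotype=AA) = 0.06 + 0.02 + 0.07 + 0.06 + 0.07 = 0.28.
P(Genotype=Aa) = 0.01 + 0.10 + 0.08 + 0.10 + 0.02 = 0.31.
P(Genotype ∈ {AA, Aa}) = 0.28 + 0.31 = 0.59; P(Phenotype=P2, Genotype ∈ {AA, Aa}) = 0.02 + 0.10 = 0.12.
P(Phenotype=P2 | Genotype ∈ {AA, Aa}) = 0.12/0.59 = 0.2034.

0.2034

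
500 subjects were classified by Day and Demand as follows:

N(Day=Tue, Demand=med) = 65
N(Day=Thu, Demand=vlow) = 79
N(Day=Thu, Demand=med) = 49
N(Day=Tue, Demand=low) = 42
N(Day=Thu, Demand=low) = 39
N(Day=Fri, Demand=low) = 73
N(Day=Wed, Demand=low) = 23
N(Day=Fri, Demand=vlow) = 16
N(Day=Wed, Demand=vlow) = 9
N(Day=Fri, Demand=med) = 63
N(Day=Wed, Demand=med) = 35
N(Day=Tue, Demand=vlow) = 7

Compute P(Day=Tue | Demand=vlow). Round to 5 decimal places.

0.06306

Total with Demand=vlow: 7 + 9 + 79 + 16 = 111.
P(Day=Tue | Demand=vlow) = 7/111 = 0.06306.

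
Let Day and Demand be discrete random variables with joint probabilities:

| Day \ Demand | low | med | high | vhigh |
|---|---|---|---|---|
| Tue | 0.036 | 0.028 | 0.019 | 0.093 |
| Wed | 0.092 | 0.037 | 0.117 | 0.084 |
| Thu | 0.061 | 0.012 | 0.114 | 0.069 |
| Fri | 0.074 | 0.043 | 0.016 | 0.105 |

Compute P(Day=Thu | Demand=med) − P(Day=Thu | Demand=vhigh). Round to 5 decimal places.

-0.09658

P(Demand=med) = 0.028 + 0.037 + 0.012 + 0.043 = 0.120; P(Day=Thu | Demand=med) = 0.012/0.120 = 0.100000.
P(Demand=vhigh) = 0.093 + 0.084 + 0.069 + 0.105 = 0.351; P(Day=Thu | Demand=vhigh) = 0.069/0.351 = 0.196581.
Difference = -0.09658.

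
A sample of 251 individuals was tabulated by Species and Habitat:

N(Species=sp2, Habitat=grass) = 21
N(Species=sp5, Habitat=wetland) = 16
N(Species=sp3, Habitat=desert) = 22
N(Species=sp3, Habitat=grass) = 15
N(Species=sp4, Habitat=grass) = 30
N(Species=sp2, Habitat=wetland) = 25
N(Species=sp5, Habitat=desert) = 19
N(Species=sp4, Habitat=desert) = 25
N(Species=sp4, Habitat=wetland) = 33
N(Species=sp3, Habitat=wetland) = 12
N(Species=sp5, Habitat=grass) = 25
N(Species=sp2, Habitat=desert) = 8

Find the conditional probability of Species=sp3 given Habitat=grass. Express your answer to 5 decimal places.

Total with Habitat=grass: 21 + 15 + 30 + 25 = 91.
P(Species=sp3 | Habitat=grass) = 15/91 = 0.16484.

0.16484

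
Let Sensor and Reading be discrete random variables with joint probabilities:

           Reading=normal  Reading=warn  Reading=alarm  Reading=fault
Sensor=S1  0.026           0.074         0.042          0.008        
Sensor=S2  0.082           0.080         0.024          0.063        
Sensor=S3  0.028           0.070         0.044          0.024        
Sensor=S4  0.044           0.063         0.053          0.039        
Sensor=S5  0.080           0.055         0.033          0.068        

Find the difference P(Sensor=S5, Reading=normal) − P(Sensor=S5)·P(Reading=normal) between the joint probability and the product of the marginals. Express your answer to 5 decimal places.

0.01864

P(Sensor=S5) = 0.080 + 0.055 + 0.033 + 0.068 = 0.236.
P(Reading=normal) = 0.026 + 0.082 + 0.028 + 0.044 + 0.080 = 0.260.
P(Sensor=S5, Reading=normal) − P(Sensor=S5)P(Reading=normal) = 0.080 − 0.236×0.260 = 0.01864.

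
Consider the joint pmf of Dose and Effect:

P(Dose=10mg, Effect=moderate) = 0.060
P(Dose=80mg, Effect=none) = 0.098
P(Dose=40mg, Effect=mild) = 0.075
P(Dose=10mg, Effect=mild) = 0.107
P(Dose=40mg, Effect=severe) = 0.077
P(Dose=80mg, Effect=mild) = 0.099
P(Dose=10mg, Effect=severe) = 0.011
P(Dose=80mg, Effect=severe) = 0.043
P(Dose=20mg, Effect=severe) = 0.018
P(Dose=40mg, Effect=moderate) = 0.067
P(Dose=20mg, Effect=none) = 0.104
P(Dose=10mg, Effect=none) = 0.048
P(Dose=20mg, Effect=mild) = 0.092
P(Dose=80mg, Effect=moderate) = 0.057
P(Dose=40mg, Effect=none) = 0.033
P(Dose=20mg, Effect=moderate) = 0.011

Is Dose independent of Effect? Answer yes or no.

no

P(Dose=20mg) = 0.225 and P(Effect=none) = 0.283, so their product is 0.06368, but P(Dose=20mg, Effect=none) = 0.104. Since these differ, Dose and Effect are not independent.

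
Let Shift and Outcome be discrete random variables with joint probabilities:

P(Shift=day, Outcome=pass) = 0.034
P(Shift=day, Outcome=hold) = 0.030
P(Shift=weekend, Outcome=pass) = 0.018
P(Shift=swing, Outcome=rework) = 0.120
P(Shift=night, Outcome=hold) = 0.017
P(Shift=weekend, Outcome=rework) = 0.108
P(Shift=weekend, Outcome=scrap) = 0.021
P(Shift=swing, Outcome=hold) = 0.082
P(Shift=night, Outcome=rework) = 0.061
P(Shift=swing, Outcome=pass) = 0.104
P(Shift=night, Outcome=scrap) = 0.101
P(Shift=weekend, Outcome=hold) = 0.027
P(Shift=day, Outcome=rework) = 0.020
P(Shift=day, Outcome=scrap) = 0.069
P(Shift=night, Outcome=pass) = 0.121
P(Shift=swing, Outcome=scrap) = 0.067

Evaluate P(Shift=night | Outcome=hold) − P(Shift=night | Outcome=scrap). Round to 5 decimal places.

P(Outcome=hold) = 0.030 + 0.082 + 0.017 + 0.027 = 0.156; P(Shift=night | Outcome=hold) = 0.017/0.156 = 0.108974.
P(Outcome=scrap) = 0.069 + 0.067 + 0.101 + 0.021 = 0.258; P(Shift=night | Outcome=scrap) = 0.101/0.258 = 0.391473.
Difference = -0.28250.

-0.28250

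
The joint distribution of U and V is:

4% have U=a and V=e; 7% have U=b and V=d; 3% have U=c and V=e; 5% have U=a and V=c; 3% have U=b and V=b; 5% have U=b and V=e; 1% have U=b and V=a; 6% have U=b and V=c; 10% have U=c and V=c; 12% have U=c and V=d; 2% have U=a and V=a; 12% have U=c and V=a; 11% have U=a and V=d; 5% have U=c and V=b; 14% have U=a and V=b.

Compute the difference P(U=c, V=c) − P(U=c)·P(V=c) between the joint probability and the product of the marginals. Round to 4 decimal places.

P(U=c) = 0.12 + 0.05 + 0.10 + 0.12 + 0.03 = 0.42.
P(V=c) = 0.05 + 0.06 + 0.10 = 0.21.
P(U=c, V=c) − P(U=c)P(V=c) = 0.10 − 0.42×0.21 = 0.0118.

0.0118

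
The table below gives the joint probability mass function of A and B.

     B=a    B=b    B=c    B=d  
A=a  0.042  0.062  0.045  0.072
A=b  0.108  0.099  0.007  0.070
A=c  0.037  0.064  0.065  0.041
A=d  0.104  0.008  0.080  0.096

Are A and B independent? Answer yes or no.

P(A=d) = 0.288 and P(B=b) = 0.233, so their product is 0.06710, but P(A=d, B=b) = 0.008. Since these differ, A and B are not independent.

no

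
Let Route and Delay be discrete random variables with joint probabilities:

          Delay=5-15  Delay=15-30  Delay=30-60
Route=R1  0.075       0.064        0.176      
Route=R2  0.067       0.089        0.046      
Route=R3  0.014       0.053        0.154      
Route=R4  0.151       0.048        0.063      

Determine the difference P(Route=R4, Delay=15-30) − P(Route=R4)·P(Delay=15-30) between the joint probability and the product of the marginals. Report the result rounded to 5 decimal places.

-0.01855

P(Route=R4) = 0.151 + 0.048 + 0.063 = 0.262.
P(Delay=15-30) = 0.064 + 0.089 + 0.053 + 0.048 = 0.254.
P(Route=R4, Delay=15-30) − P(Route=R4)P(Delay=15-30) = 0.048 − 0.262×0.254 = -0.01855.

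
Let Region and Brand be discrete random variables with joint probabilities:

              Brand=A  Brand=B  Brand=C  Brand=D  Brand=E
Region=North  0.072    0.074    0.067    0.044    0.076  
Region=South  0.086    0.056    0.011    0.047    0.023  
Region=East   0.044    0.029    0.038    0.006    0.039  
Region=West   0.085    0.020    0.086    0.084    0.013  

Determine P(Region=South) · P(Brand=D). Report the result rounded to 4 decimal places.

P(Region=South) = 0.086 + 0.056 + 0.011 + 0.047 + 0.023 = 0.223.
P(Brand=D) = 0.044 + 0.047 + 0.006 + 0.084 = 0.181.
Product: 0.223 × 0.181 = 0.0404.

0.0404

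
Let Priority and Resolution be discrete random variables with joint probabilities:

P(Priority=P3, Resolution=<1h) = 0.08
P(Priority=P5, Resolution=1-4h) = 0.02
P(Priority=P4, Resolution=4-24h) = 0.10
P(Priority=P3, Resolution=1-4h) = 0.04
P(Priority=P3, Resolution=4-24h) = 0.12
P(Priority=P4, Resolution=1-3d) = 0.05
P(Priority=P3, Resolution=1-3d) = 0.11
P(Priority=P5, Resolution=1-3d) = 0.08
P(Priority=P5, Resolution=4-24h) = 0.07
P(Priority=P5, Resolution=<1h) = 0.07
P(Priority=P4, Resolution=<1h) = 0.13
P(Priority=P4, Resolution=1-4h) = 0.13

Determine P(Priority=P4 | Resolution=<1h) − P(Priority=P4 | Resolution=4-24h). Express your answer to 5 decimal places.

0.11946

P(Resolution=<1h) = 0.08 + 0.13 + 0.07 = 0.28; P(Priority=P4 | Resolution=<1h) = 0.13/0.28 = 0.464286.
P(Resolution=4-24h) = 0.12 + 0.10 + 0.07 = 0.29; P(Priority=P4 | Resolution=4-24h) = 0.10/0.29 = 0.344828.
Difference = 0.11946.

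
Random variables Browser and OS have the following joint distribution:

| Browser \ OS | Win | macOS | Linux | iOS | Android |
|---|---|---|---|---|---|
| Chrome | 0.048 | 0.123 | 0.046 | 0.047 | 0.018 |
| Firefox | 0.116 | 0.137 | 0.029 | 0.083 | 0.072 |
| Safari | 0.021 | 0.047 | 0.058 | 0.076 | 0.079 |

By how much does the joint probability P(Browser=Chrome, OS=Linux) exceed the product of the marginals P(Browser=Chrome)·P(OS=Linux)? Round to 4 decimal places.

0.0085

P(Browser=Chrome) = 0.048 + 0.123 + 0.046 + 0.047 + 0.018 = 0.282.
P(OS=Linux) = 0.046 + 0.029 + 0.058 = 0.133.
P(Browser=Chrome, OS=Linux) − P(Browser=Chrome)P(OS=Linux) = 0.046 − 0.282×0.133 = 0.0085.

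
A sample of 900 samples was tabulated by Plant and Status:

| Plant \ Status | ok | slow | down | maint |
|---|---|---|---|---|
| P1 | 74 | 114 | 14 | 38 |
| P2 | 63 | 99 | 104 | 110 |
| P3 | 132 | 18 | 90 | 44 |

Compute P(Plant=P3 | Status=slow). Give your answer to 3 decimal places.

0.078

Total with Status=slow: 114 + 99 + 18 = 231.
P(Plant=P3 | Status=slow) = 18/231 = 0.078.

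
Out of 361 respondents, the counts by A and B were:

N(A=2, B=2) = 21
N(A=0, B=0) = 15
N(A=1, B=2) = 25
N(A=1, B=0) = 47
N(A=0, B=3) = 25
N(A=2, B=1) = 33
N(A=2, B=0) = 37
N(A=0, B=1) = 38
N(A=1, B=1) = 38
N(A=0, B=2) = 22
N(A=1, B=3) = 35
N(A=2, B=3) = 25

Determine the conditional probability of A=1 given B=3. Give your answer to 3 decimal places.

Total with B=3: 25 + 35 + 25 = 85.
P(A=1 | B=3) = 35/85 = 0.412.

0.412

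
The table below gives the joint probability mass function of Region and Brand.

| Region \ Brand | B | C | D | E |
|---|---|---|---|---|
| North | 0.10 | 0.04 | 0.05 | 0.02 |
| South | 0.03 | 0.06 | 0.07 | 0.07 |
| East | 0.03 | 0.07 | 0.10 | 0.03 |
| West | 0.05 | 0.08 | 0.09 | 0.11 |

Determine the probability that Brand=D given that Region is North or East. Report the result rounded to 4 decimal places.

0.3409

P(Region=North) = 0.10 + 0.04 + 0.05 + 0.02 = 0.21.
P(Region=East) = 0.03 + 0.07 + 0.10 + 0.03 = 0.23.
P(Region ∈ {North, East}) = 0.21 + 0.23 = 0.44; P(Brand=D, Region ∈ {North, East}) = 0.05 + 0.10 = 0.15.
P(Brand=D | Region ∈ {North, East}) = 0.15/0.44 = 0.3409.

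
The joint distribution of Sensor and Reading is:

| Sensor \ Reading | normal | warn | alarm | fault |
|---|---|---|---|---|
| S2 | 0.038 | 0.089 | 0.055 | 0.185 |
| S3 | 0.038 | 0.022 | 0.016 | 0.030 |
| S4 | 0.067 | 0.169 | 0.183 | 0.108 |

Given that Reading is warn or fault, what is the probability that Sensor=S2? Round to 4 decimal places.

P(Reading=warn) = 0.089 + 0.022 + 0.169 = 0.280.
P(Reading=fault) = 0.185 + 0.030 + 0.108 = 0.323.
P(Reading ∈ {warn, fault}) = 0.280 + 0.323 = 0.603; P(Sensor=S2, Reading ∈ {warn, fault}) = 0.089 + 0.185 = 0.274.
P(Sensor=S2 | Reading ∈ {warn, fault}) = 0.274/0.603 = 0.4544.

0.4544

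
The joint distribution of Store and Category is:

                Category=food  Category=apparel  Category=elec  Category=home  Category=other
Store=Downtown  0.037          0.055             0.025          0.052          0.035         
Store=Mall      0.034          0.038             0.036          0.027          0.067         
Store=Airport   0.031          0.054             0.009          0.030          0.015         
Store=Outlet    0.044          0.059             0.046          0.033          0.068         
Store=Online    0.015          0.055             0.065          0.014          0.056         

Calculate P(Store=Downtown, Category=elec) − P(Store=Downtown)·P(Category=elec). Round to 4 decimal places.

P(Store=Downtown) = 0.037 + 0.055 + 0.025 + 0.052 + 0.035 = 0.204.
P(Category=elec) = 0.025 + 0.036 + 0.009 + 0.046 + 0.065 = 0.181.
P(Store=Downtown, Category=elec) − P(Store=Downtown)P(Category=elec) = 0.025 − 0.204×0.181 = -0.0119.

-0.0119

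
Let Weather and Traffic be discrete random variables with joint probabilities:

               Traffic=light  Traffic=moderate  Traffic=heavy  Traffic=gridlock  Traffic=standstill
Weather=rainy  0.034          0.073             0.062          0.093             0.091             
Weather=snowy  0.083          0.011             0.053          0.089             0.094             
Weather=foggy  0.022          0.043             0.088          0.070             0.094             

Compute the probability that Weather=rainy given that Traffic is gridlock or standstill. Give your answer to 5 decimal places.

P(Traffic=gridlock) = 0.093 + 0.089 + 0.070 = 0.252.
P(Traffic=standstill) = 0.091 + 0.094 + 0.094 = 0.279.
P(Traffic ∈ {gridlock, standstill}) = 0.252 + 0.279 = 0.531; P(Weather=rainy, Traffic ∈ {gridlock, standstill}) = 0.093 + 0.091 = 0.184.
P(Weather=rainy | Traffic ∈ {gridlock, standstill}) = 0.184/0.531 = 0.34652.

0.34652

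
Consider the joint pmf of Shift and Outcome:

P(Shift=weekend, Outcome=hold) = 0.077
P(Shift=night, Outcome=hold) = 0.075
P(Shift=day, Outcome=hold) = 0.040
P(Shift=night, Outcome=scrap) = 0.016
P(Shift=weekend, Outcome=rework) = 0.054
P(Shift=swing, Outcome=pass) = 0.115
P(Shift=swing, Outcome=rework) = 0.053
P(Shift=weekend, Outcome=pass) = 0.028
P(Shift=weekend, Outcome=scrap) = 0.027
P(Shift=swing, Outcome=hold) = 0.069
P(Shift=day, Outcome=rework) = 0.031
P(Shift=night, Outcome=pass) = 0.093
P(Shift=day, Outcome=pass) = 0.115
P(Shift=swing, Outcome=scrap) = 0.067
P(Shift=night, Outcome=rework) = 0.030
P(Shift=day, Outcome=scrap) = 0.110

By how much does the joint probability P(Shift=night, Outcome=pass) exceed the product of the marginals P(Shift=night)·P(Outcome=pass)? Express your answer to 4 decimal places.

P(Shift=night) = 0.093 + 0.030 + 0.016 + 0.075 = 0.214.
P(Outcome=pass) = 0.115 + 0.115 + 0.093 + 0.028 = 0.351.
P(Shift=night, Outcome=pass) − P(Shift=night)P(Outcome=pass) = 0.093 − 0.214×0.351 = 0.0179.

0.0179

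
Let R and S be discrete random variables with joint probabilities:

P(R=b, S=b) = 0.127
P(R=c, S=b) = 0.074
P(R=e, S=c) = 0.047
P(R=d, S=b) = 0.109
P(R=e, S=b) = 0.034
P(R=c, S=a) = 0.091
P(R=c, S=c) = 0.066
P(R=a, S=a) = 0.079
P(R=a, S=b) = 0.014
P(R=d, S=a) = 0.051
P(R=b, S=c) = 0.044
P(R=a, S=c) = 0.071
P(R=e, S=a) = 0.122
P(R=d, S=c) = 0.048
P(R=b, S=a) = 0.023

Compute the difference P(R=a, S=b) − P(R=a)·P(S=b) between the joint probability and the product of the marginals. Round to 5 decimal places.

-0.04471

P(R=a) = 0.079 + 0.014 + 0.071 = 0.164.
P(S=b) = 0.014 + 0.127 + 0.074 + 0.109 + 0.034 = 0.358.
P(R=a, S=b) − P(R=a)P(S=b) = 0.014 − 0.164×0.358 = -0.04471.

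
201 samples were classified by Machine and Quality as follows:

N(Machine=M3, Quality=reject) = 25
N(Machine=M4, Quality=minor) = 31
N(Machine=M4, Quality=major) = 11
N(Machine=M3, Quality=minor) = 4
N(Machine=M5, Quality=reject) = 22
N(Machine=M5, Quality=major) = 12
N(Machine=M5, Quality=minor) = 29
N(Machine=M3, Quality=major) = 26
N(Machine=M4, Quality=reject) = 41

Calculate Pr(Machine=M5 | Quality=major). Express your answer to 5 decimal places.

Total with Quality=major: 26 + 11 + 12 = 49.
P(Machine=M5 | Quality=major) = 12/49 = 0.24490.

0.24490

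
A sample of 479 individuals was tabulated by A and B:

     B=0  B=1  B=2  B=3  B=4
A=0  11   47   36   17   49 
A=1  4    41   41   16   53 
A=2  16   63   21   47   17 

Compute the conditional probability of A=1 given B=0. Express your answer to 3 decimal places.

0.129

Total with B=0: 11 + 4 + 16 = 31.
P(A=1 | B=0) = 4/31 = 0.129.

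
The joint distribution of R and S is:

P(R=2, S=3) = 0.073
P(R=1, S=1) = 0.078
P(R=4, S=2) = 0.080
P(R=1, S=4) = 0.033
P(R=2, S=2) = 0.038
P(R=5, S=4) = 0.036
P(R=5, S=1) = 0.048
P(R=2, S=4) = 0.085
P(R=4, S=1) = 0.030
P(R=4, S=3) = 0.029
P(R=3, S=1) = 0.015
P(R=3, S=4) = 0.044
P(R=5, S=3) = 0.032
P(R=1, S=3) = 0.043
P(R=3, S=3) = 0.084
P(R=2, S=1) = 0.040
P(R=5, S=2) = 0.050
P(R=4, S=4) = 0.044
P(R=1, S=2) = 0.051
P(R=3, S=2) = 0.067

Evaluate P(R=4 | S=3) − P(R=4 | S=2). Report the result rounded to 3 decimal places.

-0.169

P(S=3) = 0.043 + 0.073 + 0.084 + 0.029 + 0.032 = 0.261; P(R=4 | S=3) = 0.029/0.261 = 0.1111.
P(S=2) = 0.051 + 0.038 + 0.067 + 0.080 + 0.050 = 0.286; P(R=4 | S=2) = 0.080/0.286 = 0.2797.
Difference = -0.169.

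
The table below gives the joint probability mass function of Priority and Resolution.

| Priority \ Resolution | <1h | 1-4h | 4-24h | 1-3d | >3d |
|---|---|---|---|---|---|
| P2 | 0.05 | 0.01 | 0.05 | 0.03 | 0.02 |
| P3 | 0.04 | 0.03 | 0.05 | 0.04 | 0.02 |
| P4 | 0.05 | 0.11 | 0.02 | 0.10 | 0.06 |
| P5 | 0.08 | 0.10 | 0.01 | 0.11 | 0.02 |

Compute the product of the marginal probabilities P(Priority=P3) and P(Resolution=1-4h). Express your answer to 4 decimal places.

0.0450

P(Priority=P3) = 0.04 + 0.03 + 0.05 + 0.04 + 0.02 = 0.18.
P(Resolution=1-4h) = 0.01 + 0.03 + 0.11 + 0.10 = 0.25.
Product: 0.18 × 0.25 = 0.0450.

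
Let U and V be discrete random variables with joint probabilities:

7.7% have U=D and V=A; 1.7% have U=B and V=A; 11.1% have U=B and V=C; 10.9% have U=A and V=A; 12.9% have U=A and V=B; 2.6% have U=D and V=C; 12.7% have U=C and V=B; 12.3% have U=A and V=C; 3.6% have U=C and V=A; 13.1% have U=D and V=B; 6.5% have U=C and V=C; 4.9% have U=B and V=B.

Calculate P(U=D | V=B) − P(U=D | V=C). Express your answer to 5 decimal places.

0.22046

P(V=B) = 0.129 + 0.049 + 0.127 + 0.131 = 0.436; P(U=D | V=B) = 0.131/0.436 = 0.300459.
P(V=C) = 0.123 + 0.111 + 0.065 + 0.026 = 0.325; P(U=D | V=C) = 0.026/0.325 = 0.080000.
Difference = 0.22046.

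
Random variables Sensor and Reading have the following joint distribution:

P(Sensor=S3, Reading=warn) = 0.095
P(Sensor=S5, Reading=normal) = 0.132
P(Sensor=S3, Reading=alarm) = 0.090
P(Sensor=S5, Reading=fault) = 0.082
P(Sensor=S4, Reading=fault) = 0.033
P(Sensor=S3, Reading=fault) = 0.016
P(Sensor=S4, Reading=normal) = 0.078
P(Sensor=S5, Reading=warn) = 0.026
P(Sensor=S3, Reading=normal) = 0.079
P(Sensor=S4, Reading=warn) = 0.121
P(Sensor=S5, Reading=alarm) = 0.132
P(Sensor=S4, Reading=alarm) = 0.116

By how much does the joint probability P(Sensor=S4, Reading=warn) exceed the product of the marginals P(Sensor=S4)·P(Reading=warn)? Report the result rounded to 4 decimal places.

0.0368

P(Sensor=S4) = 0.078 + 0.121 + 0.116 + 0.033 = 0.348.
P(Reading=warn) = 0.095 + 0.121 + 0.026 = 0.242.
P(Sensor=S4, Reading=warn) − P(Sensor=S4)P(Reading=warn) = 0.121 − 0.348×0.242 = 0.0368.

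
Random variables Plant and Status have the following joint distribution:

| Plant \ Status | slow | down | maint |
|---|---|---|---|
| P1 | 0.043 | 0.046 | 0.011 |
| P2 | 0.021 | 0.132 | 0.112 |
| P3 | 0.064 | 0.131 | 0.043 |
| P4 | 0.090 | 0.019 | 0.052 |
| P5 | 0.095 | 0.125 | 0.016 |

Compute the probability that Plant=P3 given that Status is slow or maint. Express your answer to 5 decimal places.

0.19561

P(Status=slow) = 0.043 + 0.021 + 0.064 + 0.090 + 0.095 = 0.313.
P(Status=maint) = 0.011 + 0.112 + 0.043 + 0.052 + 0.016 = 0.234.
P(Status ∈ {slow, maint}) = 0.313 + 0.234 = 0.547; P(Plant=P3, Status ∈ {slow, maint}) = 0.064 + 0.043 = 0.107.
P(Plant=P3 | Status ∈ {slow, maint}) = 0.107/0.547 = 0.19561.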